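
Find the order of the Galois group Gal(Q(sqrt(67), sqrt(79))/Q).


The 2 square roots of distinct primes are multiplicatively independent over Q,
so [K:Q] = 2^2 and Gal(K/Q) is isomorphic to (Z/2Z)^2.
|Gal| = 2^2 = 4

4


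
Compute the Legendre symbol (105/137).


p = 137 is prime, so compute (105/137) with the reciprocity algorithm (Jacobi-symbol steps: pull out 2s via (2/n), flip via reciprocity, reduce):
  reciprocity: (105/137) -> +(137/105)
  reduce: (32/105)
  pull out 2: (2/105) = +1  (since 105 mod 8 = 1)
  pull out 2: (2/105) = +1  (since 105 mod 8 = 1)
  pull out 2: (2/105) = +1  (since 105 mod 8 = 1)
  pull out 2: (2/105) = +1  (since 105 mod 8 = 1)
  pull out 2: (2/105) = +1  (since 105 mod 8 = 1)
  (1/105) = 1
Product of signs = 1
(105/137) = 1

1


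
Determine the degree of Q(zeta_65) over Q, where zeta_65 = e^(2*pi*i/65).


The degree equals Euler's totient phi(65).
65 = 5 * 13
phi(65) = 48

48


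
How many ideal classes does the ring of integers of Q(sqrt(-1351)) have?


K = Q(sqrt(-1351)). d mod 4 = 1, so D = disc(K) = d = -1351
h(K) equals the number of primitive reduced positive-definite forms (a, b, c) = a*x^2 + b*x*y + c*y^2 with b^2 - 4ac = D,
where reduced means |b| <= a <= c, with b >= 0 whenever |b| = a or a = c, and primitive means gcd(a, b, c) = 1.
Reduced forces 3a^2 <= |D| = 1351, so 1 <= a <= 21; b must have the parity of D, and c = (b^2 - D)/(4a) must be an integer >= a.
Enumerate a = 1..21, b in [-a, a]:
  a=1: (1, 1, 338)  [1]
  a=2: (2, -1, 169), (2, 1, 169)  [2]
  a=3: none
  a=4: (4, -3, 85), (4, 3, 85)  [2]
  a=5: (5, -3, 68), (5, 3, 68)  [2]
  a=6: none
  a=7: (7, 7, 50)  [1]
  a=8: (8, -5, 43), (8, 5, 43)  [2]
  a=9: none
  a=10: (10, -7, 35), (10, -3, 34), (10, 3, 34), (10, 7, 35)  [4]
  a=11..12: none
  a=13: (13, -1, 26), (13, 1, 26)  [2]
  a=14: (14, -7, 25), (14, 7, 25)  [2]
  a=15: none
  a=16: (16, -11, 23), (16, 11, 23)  [2]
  a=17: (17, -3, 20), (17, 3, 20)  [2]
  a=18: none
  a=19: (19, -13, 20), (19, 13, 20)  [2]
  a=20..21: none
Total reduced forms: 1 + 2 + 2 + 2 + 1 + 2 + 4 + 2 + 2 + 2 + 2 + 2 = 24
h = 24

24


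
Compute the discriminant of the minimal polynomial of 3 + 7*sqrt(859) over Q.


The element 3 + 7*sqrt(859) has minimal polynomial:
x^2 - 6*x - 42082
Discriminant = (-6)^2 - 4*(-42082)
= 36 + 168328
= 168364

168364


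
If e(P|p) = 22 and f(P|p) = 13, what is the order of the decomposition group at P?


|D_P| = e * f
= 22 * 13
= 286

286


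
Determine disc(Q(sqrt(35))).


For K = Q(sqrt(d)) with d squarefree: disc(K) = d if d = 1 mod 4, and disc(K) = 4d if d = 2 or 3 mod 4.
Here d = 35, and d mod 4 = 3.
d = 3 mod 4, not 1 (O_K = Z[sqrt(d)]), so disc(K) = 4d = 4 * (35) = 140

140


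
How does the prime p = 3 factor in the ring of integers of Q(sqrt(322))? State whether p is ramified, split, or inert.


K = Q(sqrt(322)). Since d mod 4 = 2, disc(K) = 1288.
Check p | disc: 1288 mod 3 = 1.
p does not divide disc. Compute Legendre symbol (d/p):
1^((3-1)/2) mod 3 = 1
(d/p) = 1, so p splits: (p) = P*P' with e=1, f=1, g=2.
Therefore p is split.

split


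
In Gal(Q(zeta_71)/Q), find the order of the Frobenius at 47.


The Frobenius at p in Gal(Q(zeta_n)/Q) = (Z/nZ)* is the class of p, so its order is ord_71(47), the smallest k >= 1 with 47^k = 1 mod 71.
n = 71 = 71, phi(71) = 70; the order divides phi(n).
Divisors of 70: 1, 2, 5, 7, 10, 14, 35, 70
Repeated squaring mod 71: 47^1 = 47, 47^2 = 8, 47^4 = 64, 47^8 = 49, 47^16 = 58, 47^32 = 27, 47^64 = 19
Test divisors in increasing order:
  k=1: 47^1 = 47 mod 71
  k=2: 47^2 = 8 mod 71
  k=5: 47^5 = 64 * 47 = 26 mod 71
  k=7: 47^7 = 64 * 8 * 47 = 66 mod 71
  k=10: 47^10 = 49 * 8 = 37 mod 71
  k=14: 47^14 = 49 * 64 * 8 = 25 mod 71
  k=35: 47^35 = 27 * 8 * 47 = 70 mod 71
  k=70: 47^70 = 19 * 64 * 8 = 1 mod 71  <- first divisor giving 1
Order = 70

70


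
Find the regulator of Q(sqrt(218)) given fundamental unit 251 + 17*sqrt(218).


epsilon = 251 + 17*sqrt(218)
= 502.0020
R = ln(502.0020)
= 6.2186

6.2186


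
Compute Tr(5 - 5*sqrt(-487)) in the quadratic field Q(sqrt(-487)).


Tr(a + b*sqrt(d)) = (a + b*sqrt(d)) + (a - b*sqrt(d)) = 2a
= 2 * (5)
= 10

10


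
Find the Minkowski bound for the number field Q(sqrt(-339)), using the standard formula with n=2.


d = -339, d mod 4 = 1, so disc(K) = d = -339; |disc(K)| = 339
Imaginary quadratic field, so n = 2, s = r2 = 1, r1 = 0
M = (n!/n^n) * (4/pi)^s * sqrt(|disc(K)|) = (2!/2^2) * (4/pi)^1 * sqrt(339)
= 0.5 * 1.273240 * 18.411953
= 11.7214

11.7214


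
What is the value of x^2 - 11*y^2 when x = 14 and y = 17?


x^2 - d*y^2
= 14^2 - 11*17^2
= 196 - 3179
= -2983

-2983


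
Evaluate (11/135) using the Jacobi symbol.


Compute (11/135) via quadratic reciprocity:
  reciprocity: (11/135) -> -(135/11)
  reduce: (3/11)
  reciprocity: (3/11) -> -(11/3)
  reduce: (2/3)
  pull out 2: (2/3) = -1  (since 3 mod 8 = 3)
  (1/3) = 1
Product of signs = -1

-1


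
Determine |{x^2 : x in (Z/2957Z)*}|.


For prime p, the number of non-zero quadratic residues is (p-1)/2.
= (2957-1)/2
= 1478

1478


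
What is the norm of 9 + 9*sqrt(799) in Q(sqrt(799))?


N(a + b*sqrt(d)) = a^2 - d*b^2
= (9)^2 - (799)*(9)^2
= 81 - 64719
= -64638

-64638


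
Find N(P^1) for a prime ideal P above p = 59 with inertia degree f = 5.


N(P^a) = p^(a*f)
= 59^(1*5)
= 59^5
= 714924299

714924299


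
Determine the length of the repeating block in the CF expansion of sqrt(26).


Run the CF algorithm for sqrt(26).
a_0 = floor(sqrt(26)) = 5; set m_0=0, q_0=1.
Recurrence: m' = q*a - m,  q' = (d - m'^2)/q,  a' = floor((a_0 + m')/q').
  step 1: m=5, q=1, a=10
a_1 = 2*a_0 = 10, so the period closes here.
sqrt(26) = [5; 10]
Period length = 1

1


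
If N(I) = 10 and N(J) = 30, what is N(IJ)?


N(IJ) = N(I) * N(J)
= 10 * 30
= 300

300


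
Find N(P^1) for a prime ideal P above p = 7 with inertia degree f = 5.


N(P^a) = p^(a*f)
= 7^(1*5)
= 7^5
= 16807

16807


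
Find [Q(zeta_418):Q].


The degree equals Euler's totient phi(418).
418 = 2 * 11 * 19
phi(418) = 180

180


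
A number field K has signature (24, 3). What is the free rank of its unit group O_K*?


By Dirichlet's unit theorem:
rank = r1 + r2 - 1
= 24 + 3 - 1
= 26

26


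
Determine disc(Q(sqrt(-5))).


For K = Q(sqrt(d)) with d squarefree: disc(K) = d if d = 1 mod 4, and disc(K) = 4d if d = 2 or 3 mod 4.
Here d = -5, and d mod 4 = 3.
d = 3 mod 4, not 1 (O_K = Z[sqrt(d)]), so disc(K) = 4d = 4 * (-5) = -20

-20


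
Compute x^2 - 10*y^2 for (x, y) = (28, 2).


x^2 - d*y^2
= 28^2 - 10*2^2
= 784 - 40
= 744

744


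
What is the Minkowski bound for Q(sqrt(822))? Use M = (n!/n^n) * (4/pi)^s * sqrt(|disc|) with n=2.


d = 822, d mod 4 = 2, so disc(K) = 4d = 3288; |disc(K)| = 3288
Real quadratic field, so n = 2, s = r2 = 0, r1 = 2
M = (n!/n^n) * (4/pi)^s * sqrt(|disc(K)|) = (2!/2^2) * (4/pi)^0 * sqrt(3288)
= 0.5 * 1.000000 * 57.341085
= 28.6705

28.6705


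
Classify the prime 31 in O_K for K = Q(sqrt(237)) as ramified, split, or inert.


K = Q(sqrt(237)). Since d mod 4 = 1, disc(K) = 237.
Check p | disc: 237 mod 31 = 20.
p does not divide disc. Compute Legendre symbol (d/p):
20^((31-1)/2) mod 31 = 1
(d/p) = 1, so p splits: (p) = P*P' with e=1, f=1, g=2.
Therefore p is split.

split


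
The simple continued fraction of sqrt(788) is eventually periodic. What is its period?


Run the CF algorithm for sqrt(788).
a_0 = floor(sqrt(788)) = 28; set m_0=0, q_0=1.
Recurrence: m' = q*a - m,  q' = (d - m'^2)/q,  a' = floor((a_0 + m')/q').
  step 1: m=28, q=4, a=14
  step 2: m=28, q=1, a=56
a_2 = 2*a_0 = 56, so the period closes here.
sqrt(788) = [28; 14, 56]
Period length = 2

2


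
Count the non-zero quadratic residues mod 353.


For prime p, the number of non-zero quadratic residues is (p-1)/2.
= (353-1)/2
= 176

176


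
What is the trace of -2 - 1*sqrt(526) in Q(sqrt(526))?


Tr(a + b*sqrt(d)) = (a + b*sqrt(d)) + (a - b*sqrt(d)) = 2a
= 2 * (-2)
= -4

-4


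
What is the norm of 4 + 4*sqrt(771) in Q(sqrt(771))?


N(a + b*sqrt(d)) = a^2 - d*b^2
= (4)^2 - (771)*(4)^2
= 16 - 12336
= -12320

-12320


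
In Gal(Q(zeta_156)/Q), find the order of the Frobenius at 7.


The Frobenius at p in Gal(Q(zeta_n)/Q) = (Z/nZ)* is the class of p, so its order is ord_156(7), the smallest k >= 1 with 7^k = 1 mod 156.
n = 156 = 2^2 * 3 * 13, phi(156) = 48; the order divides phi(n).
Divisors of 48: 1, 2, 3, 4, 6, 8, 12, 16, 24, 48
Repeated squaring mod 156: 7^1 = 7, 7^2 = 49, 7^4 = 61, 7^8 = 133, 7^16 = 61, 7^32 = 133
Test divisors in increasing order:
  k=1: 7^1 = 7 mod 156
  k=2: 7^2 = 49 mod 156
  k=3: 7^3 = 49 * 7 = 31 mod 156
  k=4: 7^4 = 61 mod 156
  k=6: 7^6 = 61 * 49 = 25 mod 156
  k=8: 7^8 = 133 mod 156
  k=12: 7^12 = 133 * 61 = 1 mod 156  <- first divisor giving 1
Order = 12

12


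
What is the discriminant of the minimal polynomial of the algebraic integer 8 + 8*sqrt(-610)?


The element 8 + 8*sqrt(-610) has minimal polynomial:
x^2 - 16*x + 39104
Discriminant = (-16)^2 - 4*(39104)
= 256 - 156416
= -156160

-156160


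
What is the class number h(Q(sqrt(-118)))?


K = Q(sqrt(-118)). d mod 4 = 2, so D = disc(K) = 4d = -472
h(K) equals the number of primitive reduced positive-definite forms (a, b, c) = a*x^2 + b*x*y + c*y^2 with b^2 - 4ac = D,
where reduced means |b| <= a <= c, with b >= 0 whenever |b| = a or a = c, and primitive means gcd(a, b, c) = 1.
Reduced forces 3a^2 <= |D| = 472, so 1 <= a <= 12; b must have the parity of D, and c = (b^2 - D)/(4a) must be an integer >= a.
Enumerate a = 1..12, b in [-a, a]:
  a=1: (1, 0, 118)  [1]
  a=2: (2, 0, 59)  [1]
  a=3..6: none
  a=7: (7, -2, 17), (7, 2, 17)  [2]
  a=8..10: none
  a=11: (11, -10, 13), (11, 10, 13)  [2]
  a=12: none
Total reduced forms: 1 + 1 + 2 + 2 = 6
h = 6

6


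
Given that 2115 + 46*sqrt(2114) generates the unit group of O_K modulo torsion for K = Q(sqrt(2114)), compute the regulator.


epsilon = 2115 + 46*sqrt(2114)
= 4229.9998
R = ln(4229.9998)
= 8.3500

8.3500


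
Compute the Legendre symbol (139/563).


p = 563 is prime, so compute (139/563) with the reciprocity algorithm (Jacobi-symbol steps: pull out 2s via (2/n), flip via reciprocity, reduce):
  reciprocity: (139/563) -> -(563/139)
  reduce: (7/139)
  reciprocity: (7/139) -> -(139/7)
  reduce: (6/7)
  pull out 2: (2/7) = +1  (since 7 mod 8 = 7)
  reciprocity: (3/7) -> -(7/3)
  reduce: (1/3)
  (1/3) = 1
Product of signs = -1
(139/563) = -1

-1


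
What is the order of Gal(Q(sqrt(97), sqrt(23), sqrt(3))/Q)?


The 3 square roots of distinct primes are multiplicatively independent over Q,
so [K:Q] = 2^3 and Gal(K/Q) is isomorphic to (Z/2Z)^3.
|Gal| = 2^3 = 8

8


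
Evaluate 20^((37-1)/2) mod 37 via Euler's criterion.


p = 37 is prime and the exponent is (p-1)/2 = 18, so by Euler's criterion 20^18 = (20/37) = +1 or -1 mod 37.
Compute by square-and-multiply:
  18 = 16 + 2 (binary 10010)
  Repeated squaring mod 37: 20^1 = 20, 20^2 = 30, 20^4 = 12, 20^8 = 33, 20^16 = 16
  20^18 = 20^16 * 20^2 = 16 * 30 mod 37
    16 * 30 = 480 = 36 mod 37
  20^18 = 36 mod 37
Result 36 = p - 1 = -1 mod 37: 20 is a quadratic non-residue mod 37. As a residue in [0, p-1] the value is 36.
20^18 mod 37 = 36

36


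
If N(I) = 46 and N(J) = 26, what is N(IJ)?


N(IJ) = N(I) * N(J)
= 46 * 26
= 1196

1196


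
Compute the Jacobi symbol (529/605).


Compute (529/605) via quadratic reciprocity:
  reciprocity: (529/605) -> +(605/529)
  reduce: (76/529)
  pull out 2: (2/529) = +1  (since 529 mod 8 = 1)
  pull out 2: (2/529) = +1  (since 529 mod 8 = 1)
  reciprocity: (19/529) -> +(529/19)
  reduce: (16/19)
  pull out 2: (2/19) = -1  (since 19 mod 8 = 3)
  pull out 2: (2/19) = -1  (since 19 mod 8 = 3)
  pull out 2: (2/19) = -1  (since 19 mod 8 = 3)
  pull out 2: (2/19) = -1  (since 19 mod 8 = 3)
  (1/19) = 1
Product of signs = 1

1


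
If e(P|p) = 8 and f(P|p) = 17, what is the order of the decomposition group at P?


|D_P| = e * f
= 8 * 17
= 136

136


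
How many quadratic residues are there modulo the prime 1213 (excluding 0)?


For prime p, the number of non-zero quadratic residues is (p-1)/2.
= (1213-1)/2
= 606

606


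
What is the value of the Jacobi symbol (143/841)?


Compute (143/841) via quadratic reciprocity:
  reciprocity: (143/841) -> +(841/143)
  reduce: (126/143)
  pull out 2: (2/143) = +1  (since 143 mod 8 = 7)
  reciprocity: (63/143) -> -(143/63)
  reduce: (17/63)
  reciprocity: (17/63) -> +(63/17)
  reduce: (12/17)
  pull out 2: (2/17) = +1  (since 17 mod 8 = 1)
  pull out 2: (2/17) = +1  (since 17 mod 8 = 1)
  reciprocity: (3/17) -> +(17/3)
  reduce: (2/3)
  pull out 2: (2/3) = -1  (since 3 mod 8 = 3)
  (1/3) = 1
Product of signs = 1

1


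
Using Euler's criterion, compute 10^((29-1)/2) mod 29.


p = 29 is prime and the exponent is (p-1)/2 = 14, so by Euler's criterion 10^14 = (10/29) = +1 or -1 mod 29.
Compute by square-and-multiply:
  14 = 8 + 4 + 2 (binary 1110)
  Repeated squaring mod 29: 10^1 = 10, 10^2 = 13, 10^4 = 24, 10^8 = 25
  10^14 = 10^8 * 10^4 * 10^2 = 25 * 24 * 13 mod 29
    25 * 24 = 600 = 20 mod 29
    20 * 13 = 260 = 28 mod 29
  10^14 = 28 mod 29
Result 28 = p - 1 = -1 mod 29: 10 is a quadratic non-residue mod 29. As a residue in [0, p-1] the value is 28.
10^14 mod 29 = 28

28


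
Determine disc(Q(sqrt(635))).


For K = Q(sqrt(d)) with d squarefree: disc(K) = d if d = 1 mod 4, and disc(K) = 4d if d = 2 or 3 mod 4.
Here d = 635, and d mod 4 = 3.
d = 3 mod 4, not 1 (O_K = Z[sqrt(d)]), so disc(K) = 4d = 4 * (635) = 2540

2540


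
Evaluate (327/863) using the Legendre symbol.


p = 863 is prime, so compute (327/863) with the reciprocity algorithm (Jacobi-symbol steps: pull out 2s via (2/n), flip via reciprocity, reduce):
  reciprocity: (327/863) -> -(863/327)
  reduce: (209/327)
  reciprocity: (209/327) -> +(327/209)
  reduce: (118/209)
  pull out 2: (2/209) = +1  (since 209 mod 8 = 1)
  reciprocity: (59/209) -> +(209/59)
  reduce: (32/59)
  pull out 2: (2/59) = -1  (since 59 mod 8 = 3)
  pull out 2: (2/59) = -1  (since 59 mod 8 = 3)
  pull out 2: (2/59) = -1  (since 59 mod 8 = 3)
  pull out 2: (2/59) = -1  (since 59 mod 8 = 3)
  pull out 2: (2/59) = -1  (since 59 mod 8 = 3)
  (1/59) = 1
Product of signs = 1
(327/863) = 1

1


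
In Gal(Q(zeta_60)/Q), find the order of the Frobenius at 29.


The Frobenius at p in Gal(Q(zeta_n)/Q) = (Z/nZ)* is the class of p, so its order is ord_60(29), the smallest k >= 1 with 29^k = 1 mod 60.
n = 60 = 2^2 * 3 * 5, phi(60) = 16; the order divides phi(n).
Divisors of 16: 1, 2, 4, 8, 16
Repeated squaring mod 60: 29^1 = 29, 29^2 = 1, 29^4 = 1, 29^8 = 1, 29^16 = 1
Test divisors in increasing order:
  k=1: 29^1 = 29 mod 60
  k=2: 29^2 = 1 mod 60  <- first divisor giving 1
Order = 2

2


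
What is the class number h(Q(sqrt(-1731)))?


K = Q(sqrt(-1731)). d mod 4 = 1, so D = disc(K) = d = -1731
h(K) equals the number of primitive reduced positive-definite forms (a, b, c) = a*x^2 + b*x*y + c*y^2 with b^2 - 4ac = D,
where reduced means |b| <= a <= c, with b >= 0 whenever |b| = a or a = c, and primitive means gcd(a, b, c) = 1.
Reduced forces 3a^2 <= |D| = 1731, so 1 <= a <= 24; b must have the parity of D, and c = (b^2 - D)/(4a) must be an integer >= a.
Enumerate a = 1..24, b in [-a, a]:
  a=1: (1, 1, 433)  [1]
  a=2: none
  a=3: (3, 3, 145)  [1]
  a=4: none
  a=5: (5, -3, 87), (5, 3, 87)  [2]
  a=6..14: none
  a=15: (15, -3, 29), (15, 3, 29)  [2]
  a=16..18: none
  a=19: (19, -13, 25), (19, 13, 25)  [2]
  a=20..24: none
Total reduced forms: 1 + 1 + 2 + 2 + 2 = 8
h = 8

8


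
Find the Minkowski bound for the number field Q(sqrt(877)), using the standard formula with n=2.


d = 877, d mod 4 = 1, so disc(K) = d = 877; |disc(K)| = 877
Real quadratic field, so n = 2, s = r2 = 0, r1 = 2
M = (n!/n^n) * (4/pi)^s * sqrt(|disc(K)|) = (2!/2^2) * (4/pi)^0 * sqrt(877)
= 0.5 * 1.000000 * 29.614186
= 14.8071

14.8071


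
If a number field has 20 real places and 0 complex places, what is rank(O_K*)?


By Dirichlet's unit theorem:
rank = r1 + r2 - 1
= 20 + 0 - 1
= 19

19


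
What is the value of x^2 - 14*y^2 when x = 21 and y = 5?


x^2 - d*y^2
= 21^2 - 14*5^2
= 441 - 350
= 91

91


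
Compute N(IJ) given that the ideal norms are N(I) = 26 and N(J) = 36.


N(IJ) = N(I) * N(J)
= 26 * 36
= 936

936


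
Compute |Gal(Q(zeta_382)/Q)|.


|Gal(Q(zeta_382)/Q)| = phi(382)
= 190

190


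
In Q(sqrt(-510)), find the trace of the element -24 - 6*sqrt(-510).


Tr(a + b*sqrt(d)) = (a + b*sqrt(d)) + (a - b*sqrt(d)) = 2a
= 2 * (-24)
= -48

-48


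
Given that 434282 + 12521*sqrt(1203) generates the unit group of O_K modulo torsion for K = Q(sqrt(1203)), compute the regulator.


epsilon = 434282 + 12521*sqrt(1203)
= 868564.0000
R = ln(868564.0000)
= 13.6746

13.6746


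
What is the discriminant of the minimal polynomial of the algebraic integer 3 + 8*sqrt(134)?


The element 3 + 8*sqrt(134) has minimal polynomial:
x^2 - 6*x - 8567
Discriminant = (-6)^2 - 4*(-8567)
= 36 + 34268
= 34304

34304


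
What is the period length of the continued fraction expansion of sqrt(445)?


Run the CF algorithm for sqrt(445).
a_0 = floor(sqrt(445)) = 21; set m_0=0, q_0=1.
Recurrence: m' = q*a - m,  q' = (d - m'^2)/q,  a' = floor((a_0 + m')/q').
  step 1: m=21, q=4, a=10
  step 2: m=19, q=21, a=1
  step 3: m=2, q=21, a=1
  step 4: m=19, q=4, a=10
  step 5: m=21, q=1, a=42
a_5 = 2*a_0 = 42, so the period closes here.
sqrt(445) = [21; 10, 1, 1, 10, 42]
Period length = 5

5


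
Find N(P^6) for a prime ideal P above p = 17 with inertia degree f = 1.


N(P^a) = p^(a*f)
= 17^(6*1)
= 17^6
= 24137569

24137569


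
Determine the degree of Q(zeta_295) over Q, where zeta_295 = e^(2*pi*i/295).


The degree equals Euler's totient phi(295).
295 = 5 * 59
phi(295) = 232

232


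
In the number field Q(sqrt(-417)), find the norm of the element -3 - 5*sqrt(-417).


N(a + b*sqrt(d)) = a^2 - d*b^2
= (-3)^2 - (-417)*(-5)^2
= 9 + 10425
= 10434

10434


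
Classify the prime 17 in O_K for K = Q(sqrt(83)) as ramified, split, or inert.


K = Q(sqrt(83)). Since d mod 4 = 3, disc(K) = 332.
Check p | disc: 332 mod 17 = 9.
p does not divide disc. Compute Legendre symbol (d/p):
15^((17-1)/2) mod 17 = 1
(d/p) = 1, so p splits: (p) = P*P' with e=1, f=1, g=2.
Therefore p is split.

split


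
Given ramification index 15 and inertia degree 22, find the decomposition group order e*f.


|D_P| = e * f
= 15 * 22
= 330

330


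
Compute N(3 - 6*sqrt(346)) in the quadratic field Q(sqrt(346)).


N(a + b*sqrt(d)) = a^2 - d*b^2
= (3)^2 - (346)*(-6)^2
= 9 - 12456
= -12447

-12447


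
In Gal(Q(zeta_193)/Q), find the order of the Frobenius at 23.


The Frobenius at p in Gal(Q(zeta_n)/Q) = (Z/nZ)* is the class of p, so its order is ord_193(23), the smallest k >= 1 with 23^k = 1 mod 193.
n = 193 = 193, phi(193) = 192; the order divides phi(n).
Divisors of 192: 1, 2, 3, 4, 6, 8, 12, 16, 24, 32, 48, 64, 96, 192
Repeated squaring mod 193: 23^1 = 23, 23^2 = 143, 23^4 = 184, 23^8 = 81, 23^16 = 192, 23^32 = 1, 23^64 = 1, 23^128 = 1
Test divisors in increasing order:
  k=1: 23^1 = 23 mod 193
  k=2: 23^2 = 143 mod 193
  k=3: 23^3 = 143 * 23 = 8 mod 193
  k=4: 23^4 = 184 mod 193
  k=6: 23^6 = 184 * 143 = 64 mod 193
  k=8: 23^8 = 81 mod 193
  k=12: 23^12 = 81 * 184 = 43 mod 193
  k=16: 23^16 = 192 mod 193
  k=24: 23^24 = 192 * 81 = 112 mod 193
  k=32: 23^32 = 1 mod 193  <- first divisor giving 1
Order = 32

32


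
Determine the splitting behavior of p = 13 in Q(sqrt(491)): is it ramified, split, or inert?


K = Q(sqrt(491)). Since d mod 4 = 3, disc(K) = 1964.
Check p | disc: 1964 mod 13 = 1.
p does not divide disc. Compute Legendre symbol (d/p):
10^((13-1)/2) mod 13 = 1
(d/p) = 1, so p splits: (p) = P*P' with e=1, f=1, g=2.
Therefore p is split.

split


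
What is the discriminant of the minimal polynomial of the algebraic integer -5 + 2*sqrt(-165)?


The element -5 + 2*sqrt(-165) has minimal polynomial:
x^2 + 10*x + 685
Discriminant = (10)^2 - 4*(685)
= 100 - 2740
= -2640

-2640


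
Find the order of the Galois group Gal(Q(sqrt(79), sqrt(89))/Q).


The 2 square roots of distinct primes are multiplicatively independent over Q,
so [K:Q] = 2^2 and Gal(K/Q) is isomorphic to (Z/2Z)^2.
|Gal| = 2^2 = 4

4


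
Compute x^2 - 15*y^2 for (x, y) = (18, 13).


x^2 - d*y^2
= 18^2 - 15*13^2
= 324 - 2535
= -2211

-2211


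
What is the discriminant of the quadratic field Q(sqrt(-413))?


For K = Q(sqrt(d)) with d squarefree: disc(K) = d if d = 1 mod 4, and disc(K) = 4d if d = 2 or 3 mod 4.
Here d = -413, and d mod 4 = 3.
d = 3 mod 4, not 1 (O_K = Z[sqrt(d)]), so disc(K) = 4d = 4 * (-413) = -1652

-1652


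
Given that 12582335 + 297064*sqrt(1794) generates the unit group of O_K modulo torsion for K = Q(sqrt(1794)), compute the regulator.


epsilon = 12582335 + 297064*sqrt(1794)
= 2.5165e+07
R = ln(2.5165e+07)
= 17.0410

17.0410


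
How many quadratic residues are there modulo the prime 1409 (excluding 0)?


For prime p, the number of non-zero quadratic residues is (p-1)/2.
= (1409-1)/2
= 704

704


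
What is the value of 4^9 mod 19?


p = 19 is prime and the exponent is (p-1)/2 = 9, so by Euler's criterion 4^9 = (4/19) = +1 or -1 mod 19.
Compute by square-and-multiply:
  9 = 8 + 1 (binary 1001)
  Repeated squaring mod 19: 4^1 = 4, 4^2 = 16, 4^4 = 9, 4^8 = 5
  4^9 = 4^8 * 4^1 = 5 * 4 mod 19
    5 * 4 = 20 = 1 mod 19
  4^9 = 1 mod 19
Result 1: 4 is a quadratic residue mod 19.
4^9 mod 19 = 1

1


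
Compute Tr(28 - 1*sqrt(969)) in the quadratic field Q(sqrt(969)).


Tr(a + b*sqrt(d)) = (a + b*sqrt(d)) + (a - b*sqrt(d)) = 2a
= 2 * (28)
= 56

56


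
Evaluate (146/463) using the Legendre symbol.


p = 463 is prime, so compute (146/463) with the reciprocity algorithm (Jacobi-symbol steps: pull out 2s via (2/n), flip via reciprocity, reduce):
  pull out 2: (2/463) = +1  (since 463 mod 8 = 7)
  reciprocity: (73/463) -> +(463/73)
  reduce: (25/73)
  reciprocity: (25/73) -> +(73/25)
  reduce: (23/25)
  reciprocity: (23/25) -> +(25/23)
  reduce: (2/23)
  pull out 2: (2/23) = +1  (since 23 mod 8 = 7)
  (1/23) = 1
Product of signs = 1
(146/463) = 1

1


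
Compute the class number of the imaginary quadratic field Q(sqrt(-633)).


K = Q(sqrt(-633)). d mod 4 = 3, so D = disc(K) = 4d = -2532
h(K) equals the number of primitive reduced positive-definite forms (a, b, c) = a*x^2 + b*x*y + c*y^2 with b^2 - 4ac = D,
where reduced means |b| <= a <= c, with b >= 0 whenever |b| = a or a = c, and primitive means gcd(a, b, c) = 1.
Reduced forces 3a^2 <= |D| = 2532, so 1 <= a <= 29; b must have the parity of D, and c = (b^2 - D)/(4a) must be an integer >= a.
Enumerate a = 1..29, b in [-a, a]:
  a=1: (1, 0, 633)  [1]
  a=2: (2, 2, 317)  [1]
  a=3: (3, 0, 211)  [1]
  a=4..5: none
  a=6: (6, 6, 107)  [1]
  a=7: (7, -4, 91), (7, 4, 91)  [2]
  a=8..10: none
  a=11: (11, -8, 59), (11, 8, 59)  [2]
  a=12: none
  a=13: (13, -4, 49), (13, 4, 49)  [2]
  a=14: (14, -10, 47), (14, 10, 47)  [2]
  a=15..16: none
  a=17: (17, -16, 41), (17, 16, 41)  [2]
  a=18..20: none
  a=21: (21, -18, 34), (21, 18, 34)  [2]
  a=22: (22, -14, 31), (22, 14, 31)  [2]
  a=23..25: none
  a=26: (26, -22, 29), (26, 22, 29)  [2]
  a=27..29: none
Total reduced forms: 1 + 1 + 1 + 1 + 2 + 2 + 2 + 2 + 2 + 2 + 2 + 2 = 20
h = 20

20


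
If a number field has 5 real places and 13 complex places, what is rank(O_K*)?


By Dirichlet's unit theorem:
rank = r1 + r2 - 1
= 5 + 13 - 1
= 17

17


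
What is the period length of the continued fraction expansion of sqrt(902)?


Run the CF algorithm for sqrt(902).
a_0 = floor(sqrt(902)) = 30; set m_0=0, q_0=1.
Recurrence: m' = q*a - m,  q' = (d - m'^2)/q,  a' = floor((a_0 + m')/q').
  step 1: m=30, q=2, a=30
  step 2: m=30, q=1, a=60
a_2 = 2*a_0 = 60, so the period closes here.
sqrt(902) = [30; 30, 60]
Period length = 2

2


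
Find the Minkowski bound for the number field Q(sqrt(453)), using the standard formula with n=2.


d = 453, d mod 4 = 1, so disc(K) = d = 453; |disc(K)| = 453
Real quadratic field, so n = 2, s = r2 = 0, r1 = 2
M = (n!/n^n) * (4/pi)^s * sqrt(|disc(K)|) = (2!/2^2) * (4/pi)^0 * sqrt(453)
= 0.5 * 1.000000 * 21.283797
= 10.6419

10.6419


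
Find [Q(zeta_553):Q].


The degree equals Euler's totient phi(553).
553 = 7 * 79
phi(553) = 468

468


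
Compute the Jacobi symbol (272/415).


Compute (272/415) via quadratic reciprocity:
  pull out 2: (2/415) = +1  (since 415 mod 8 = 7)
  pull out 2: (2/415) = +1  (since 415 mod 8 = 7)
  pull out 2: (2/415) = +1  (since 415 mod 8 = 7)
  pull out 2: (2/415) = +1  (since 415 mod 8 = 7)
  reciprocity: (17/415) -> +(415/17)
  reduce: (7/17)
  reciprocity: (7/17) -> +(17/7)
  reduce: (3/7)
  reciprocity: (3/7) -> -(7/3)
  reduce: (1/3)
  (1/3) = 1
Product of signs = -1

-1


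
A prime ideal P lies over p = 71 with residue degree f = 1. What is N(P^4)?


N(P^a) = p^(a*f)
= 71^(4*1)
= 71^4
= 25411681

25411681


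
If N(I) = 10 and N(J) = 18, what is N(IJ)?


N(IJ) = N(I) * N(J)
= 10 * 18
= 180

180


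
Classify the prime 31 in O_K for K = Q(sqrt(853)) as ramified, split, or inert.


K = Q(sqrt(853)). Since d mod 4 = 1, disc(K) = 853.
Check p | disc: 853 mod 31 = 16.
p does not divide disc. Compute Legendre symbol (d/p):
16^((31-1)/2) mod 31 = 1
(d/p) = 1, so p splits: (p) = P*P' with e=1, f=1, g=2.
Therefore p is split.

split


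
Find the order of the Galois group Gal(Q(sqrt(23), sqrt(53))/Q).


The 2 square roots of distinct primes are multiplicatively independent over Q,
so [K:Q] = 2^2 and Gal(K/Q) is isomorphic to (Z/2Z)^2.
|Gal| = 2^2 = 4

4


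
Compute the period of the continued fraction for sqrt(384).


Run the CF algorithm for sqrt(384).
a_0 = floor(sqrt(384)) = 19; set m_0=0, q_0=1.
Recurrence: m' = q*a - m,  q' = (d - m'^2)/q,  a' = floor((a_0 + m')/q').
  step 1: m=19, q=23, a=1
  step 2: m=4, q=16, a=1
  step 3: m=12, q=15, a=2
  step 4: m=18, q=4, a=9
  step 5: m=18, q=15, a=2
  step 6: m=12, q=16, a=1
  step 7: m=4, q=23, a=1
  step 8: m=19, q=1, a=38
a_8 = 2*a_0 = 38, so the period closes here.
sqrt(384) = [19; 1, 1, 2, 9, 2, 1, 1, 38]
Period length = 8

8


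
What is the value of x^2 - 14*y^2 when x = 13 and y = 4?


x^2 - d*y^2
= 13^2 - 14*4^2
= 169 - 224
= -55

-55


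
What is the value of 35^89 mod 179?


p = 179 is prime and the exponent is (p-1)/2 = 89, so by Euler's criterion 35^89 = (35/179) = +1 or -1 mod 179.
Compute by square-and-multiply:
  89 = 64 + 16 + 8 + 1 (binary 1011001)
  Repeated squaring mod 179: 35^1 = 35, 35^2 = 151, 35^4 = 68, 35^8 = 149, 35^16 = 5, 35^32 = 25, 35^64 = 88
  35^89 = 35^64 * 35^16 * 35^8 * 35^1 = 88 * 5 * 149 * 35 mod 179
    88 * 5 = 440 = 82 mod 179
    82 * 149 = 12218 = 46 mod 179
    46 * 35 = 1610 = 178 mod 179
  35^89 = 178 mod 179
Result 178 = p - 1 = -1 mod 179: 35 is a quadratic non-residue mod 179. As a residue in [0, p-1] the value is 178.
35^89 mod 179 = 178

178


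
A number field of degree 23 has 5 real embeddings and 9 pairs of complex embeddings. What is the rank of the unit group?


By Dirichlet's unit theorem:
rank = r1 + r2 - 1
= 5 + 9 - 1
= 13

13


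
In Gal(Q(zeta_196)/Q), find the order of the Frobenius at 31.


The Frobenius at p in Gal(Q(zeta_n)/Q) = (Z/nZ)* is the class of p, so its order is ord_196(31), the smallest k >= 1 with 31^k = 1 mod 196.
n = 196 = 2^2 * 7^2, phi(196) = 84; the order divides phi(n).
Divisors of 84: 1, 2, 3, 4, 6, 7, 12, 14, 21, 28, 42, 84
Repeated squaring mod 196: 31^1 = 31, 31^2 = 177, 31^4 = 165, 31^8 = 177, 31^16 = 165, 31^32 = 177, 31^64 = 165
Test divisors in increasing order:
  k=1: 31^1 = 31 mod 196
  k=2: 31^2 = 177 mod 196
  k=3: 31^3 = 177 * 31 = 195 mod 196
  k=4: 31^4 = 165 mod 196
  k=6: 31^6 = 165 * 177 = 1 mod 196  <- first divisor giving 1
Order = 6

6


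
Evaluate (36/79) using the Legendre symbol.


p = 79 is prime, so compute (36/79) with the reciprocity algorithm (Jacobi-symbol steps: pull out 2s via (2/n), flip via reciprocity, reduce):
  pull out 2: (2/79) = +1  (since 79 mod 8 = 7)
  pull out 2: (2/79) = +1  (since 79 mod 8 = 7)
  reciprocity: (9/79) -> +(79/9)
  reduce: (7/9)
  reciprocity: (7/9) -> +(9/7)
  reduce: (2/7)
  pull out 2: (2/7) = +1  (since 7 mod 8 = 7)
  (1/7) = 1
Product of signs = 1
(36/79) = 1

1


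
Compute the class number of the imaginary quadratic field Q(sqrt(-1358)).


K = Q(sqrt(-1358)). d mod 4 = 2, so D = disc(K) = 4d = -5432
h(K) equals the number of primitive reduced positive-definite forms (a, b, c) = a*x^2 + b*x*y + c*y^2 with b^2 - 4ac = D,
where reduced means |b| <= a <= c, with b >= 0 whenever |b| = a or a = c, and primitive means gcd(a, b, c) = 1.
Reduced forces 3a^2 <= |D| = 5432, so 1 <= a <= 42; b must have the parity of D, and c = (b^2 - D)/(4a) must be an integer >= a.
Enumerate a = 1..42, b in [-a, a]:
  a=1: (1, 0, 1358)  [1]
  a=2: (2, 0, 679)  [1]
  a=3: (3, -2, 453), (3, 2, 453)  [2]
  a=4..5: none
  a=6: (6, -4, 227), (6, 4, 227)  [2]
  a=7: (7, 0, 194)  [1]
  a=8: none
  a=9: (9, -2, 151), (9, 2, 151)  [2]
  a=10..13: none
  a=14: (14, 0, 97)  [1]
  a=15..16: none
  a=17: (17, -12, 82), (17, 12, 82)  [2]
  a=18: (18, -16, 79), (18, 16, 79)  [2]
  a=19..20: none
  a=21: (21, -14, 67), (21, 14, 67)  [2]
  a=22..26: none
  a=27: (27, -20, 54), (27, 20, 54)  [2]
  a=28: none
  a=29: (29, -22, 51), (29, 22, 51)  [2]
  a=30..33: none
  a=34: (34, -12, 41), (34, 12, 41)  [2]
  a=35..36: none
  a=37: (37, -28, 42), (37, 28, 42)  [2]
  a=38..42: none
Total reduced forms: 1 + 1 + 2 + 2 + 1 + 2 + 1 + 2 + 2 + 2 + 2 + 2 + 2 + 2 = 24
h = 24

24


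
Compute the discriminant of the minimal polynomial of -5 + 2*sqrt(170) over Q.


The element -5 + 2*sqrt(170) has minimal polynomial:
x^2 + 10*x - 655
Discriminant = (10)^2 - 4*(-655)
= 100 + 2620
= 2720

2720


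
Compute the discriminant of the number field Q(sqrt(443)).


For K = Q(sqrt(d)) with d squarefree: disc(K) = d if d = 1 mod 4, and disc(K) = 4d if d = 2 or 3 mod 4.
Here d = 443, and d mod 4 = 3.
d = 3 mod 4, not 1 (O_K = Z[sqrt(d)]), so disc(K) = 4d = 4 * (443) = 1772

1772


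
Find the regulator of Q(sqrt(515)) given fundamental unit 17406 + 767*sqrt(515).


epsilon = 17406 + 767*sqrt(515)
= 34812.0000
R = ln(34812.0000)
= 10.4577

10.4577


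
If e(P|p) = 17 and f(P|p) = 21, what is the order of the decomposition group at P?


|D_P| = e * f
= 17 * 21
= 357

357


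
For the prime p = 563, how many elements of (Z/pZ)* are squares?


For prime p, the number of non-zero quadratic residues is (p-1)/2.
= (563-1)/2
= 281

281


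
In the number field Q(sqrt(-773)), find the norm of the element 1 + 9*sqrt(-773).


N(a + b*sqrt(d)) = a^2 - d*b^2
= (1)^2 - (-773)*(9)^2
= 1 + 62613
= 62614

62614


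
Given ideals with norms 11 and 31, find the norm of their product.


N(IJ) = N(I) * N(J)
= 11 * 31
= 341

341


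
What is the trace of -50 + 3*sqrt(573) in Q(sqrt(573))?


Tr(a + b*sqrt(d)) = (a + b*sqrt(d)) + (a - b*sqrt(d)) = 2a
= 2 * (-50)
= -100

-100


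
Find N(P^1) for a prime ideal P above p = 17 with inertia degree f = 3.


N(P^a) = p^(a*f)
= 17^(1*3)
= 17^3
= 4913

4913


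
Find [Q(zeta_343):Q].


The degree equals Euler's totient phi(343).
343 = 7^3
phi(343) = 294

294


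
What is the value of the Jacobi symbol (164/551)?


Compute (164/551) via quadratic reciprocity:
  pull out 2: (2/551) = +1  (since 551 mod 8 = 7)
  pull out 2: (2/551) = +1  (since 551 mod 8 = 7)
  reciprocity: (41/551) -> +(551/41)
  reduce: (18/41)
  pull out 2: (2/41) = +1  (since 41 mod 8 = 1)
  reciprocity: (9/41) -> +(41/9)
  reduce: (5/9)
  reciprocity: (5/9) -> +(9/5)
  reduce: (4/5)
  pull out 2: (2/5) = -1  (since 5 mod 8 = 5)
  pull out 2: (2/5) = -1  (since 5 mod 8 = 5)
  (1/5) = 1
Product of signs = 1

1


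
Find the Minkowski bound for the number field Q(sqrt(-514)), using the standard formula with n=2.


d = -514, d mod 4 = 2, so disc(K) = 4d = -2056; |disc(K)| = 2056
Imaginary quadratic field, so n = 2, s = r2 = 1, r1 = 0
M = (n!/n^n) * (4/pi)^s * sqrt(|disc(K)|) = (2!/2^2) * (4/pi)^1 * sqrt(2056)
= 0.5 * 1.273240 * 45.343136
= 28.8663

28.8663


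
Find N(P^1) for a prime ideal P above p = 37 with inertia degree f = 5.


N(P^a) = p^(a*f)
= 37^(1*5)
= 37^5
= 69343957

69343957


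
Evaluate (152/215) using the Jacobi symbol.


Compute (152/215) via quadratic reciprocity:
  pull out 2: (2/215) = +1  (since 215 mod 8 = 7)
  pull out 2: (2/215) = +1  (since 215 mod 8 = 7)
  pull out 2: (2/215) = +1  (since 215 mod 8 = 7)
  reciprocity: (19/215) -> -(215/19)
  reduce: (6/19)
  pull out 2: (2/19) = -1  (since 19 mod 8 = 3)
  reciprocity: (3/19) -> -(19/3)
  reduce: (1/3)
  (1/3) = 1
Product of signs = -1

-1


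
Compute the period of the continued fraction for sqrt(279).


Run the CF algorithm for sqrt(279).
a_0 = floor(sqrt(279)) = 16; set m_0=0, q_0=1.
Recurrence: m' = q*a - m,  q' = (d - m'^2)/q,  a' = floor((a_0 + m')/q').
  step 1: m=16, q=23, a=1
  step 2: m=7, q=10, a=2
  step 3: m=13, q=11, a=2
  step 4: m=9, q=18, a=1
  step 5: m=9, q=11, a=2
  step 6: m=13, q=10, a=2
  step 7: m=7, q=23, a=1
  step 8: m=16, q=1, a=32
a_8 = 2*a_0 = 32, so the period closes here.
sqrt(279) = [16; 1, 2, 2, 1, 2, 2, 1, 32]
Period length = 8

8


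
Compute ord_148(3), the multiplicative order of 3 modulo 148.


We want ord_148(3), the smallest k >= 1 with 3^k = 1 mod 148.
n = 148 = 2^2 * 37, phi(148) = 72; the order divides phi(n).
Divisors of 72: 1, 2, 3, 4, 6, 8, 9, 12, 18, 24, 36, 72
Repeated squaring mod 148: 3^1 = 3, 3^2 = 9, 3^4 = 81, 3^8 = 49, 3^16 = 33, 3^32 = 53, 3^64 = 145
Test divisors in increasing order:
  k=1: 3^1 = 3 mod 148
  k=2: 3^2 = 9 mod 148
  k=3: 3^3 = 9 * 3 = 27 mod 148
  k=4: 3^4 = 81 mod 148
  k=6: 3^6 = 81 * 9 = 137 mod 148
  k=8: 3^8 = 49 mod 148
  k=9: 3^9 = 49 * 3 = 147 mod 148
  k=12: 3^12 = 49 * 81 = 121 mod 148
  k=18: 3^18 = 33 * 9 = 1 mod 148  <- first divisor giving 1
Order = 18

18


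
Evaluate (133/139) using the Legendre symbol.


p = 139 is prime, so compute (133/139) with the reciprocity algorithm (Jacobi-symbol steps: pull out 2s via (2/n), flip via reciprocity, reduce):
  reciprocity: (133/139) -> +(139/133)
  reduce: (6/133)
  pull out 2: (2/133) = -1  (since 133 mod 8 = 5)
  reciprocity: (3/133) -> +(133/3)
  reduce: (1/3)
  (1/3) = 1
Product of signs = -1
(133/139) = -1

-1


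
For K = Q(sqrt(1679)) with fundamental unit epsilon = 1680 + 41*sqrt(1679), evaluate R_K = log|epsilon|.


epsilon = 1680 + 41*sqrt(1679)
= 3359.9997
R = ln(3359.9997)
= 8.1197

8.1197


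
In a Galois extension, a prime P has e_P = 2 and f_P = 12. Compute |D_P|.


|D_P| = e * f
= 2 * 12
= 24

24


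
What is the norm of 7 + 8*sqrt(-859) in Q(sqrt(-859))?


N(a + b*sqrt(d)) = a^2 - d*b^2
= (7)^2 - (-859)*(8)^2
= 49 + 54976
= 55025

55025


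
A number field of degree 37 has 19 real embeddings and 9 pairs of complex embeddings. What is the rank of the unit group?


By Dirichlet's unit theorem:
rank = r1 + r2 - 1
= 19 + 9 - 1
= 27

27


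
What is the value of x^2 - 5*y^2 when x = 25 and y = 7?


x^2 - d*y^2
= 25^2 - 5*7^2
= 625 - 245
= 380

380


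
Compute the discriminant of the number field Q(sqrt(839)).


For K = Q(sqrt(d)) with d squarefree: disc(K) = d if d = 1 mod 4, and disc(K) = 4d if d = 2 or 3 mod 4.
Here d = 839, and d mod 4 = 3.
d = 3 mod 4, not 1 (O_K = Z[sqrt(d)]), so disc(K) = 4d = 4 * (839) = 3356

3356


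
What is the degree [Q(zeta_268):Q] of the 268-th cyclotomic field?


The degree equals Euler's totient phi(268).
268 = 2^2 * 67
phi(268) = 132

132


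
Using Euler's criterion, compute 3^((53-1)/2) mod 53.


p = 53 is prime and the exponent is (p-1)/2 = 26, so by Euler's criterion 3^26 = (3/53) = +1 or -1 mod 53.
Compute by square-and-multiply:
  26 = 16 + 8 + 2 (binary 11010)
  Repeated squaring mod 53: 3^1 = 3, 3^2 = 9, 3^4 = 28, 3^8 = 42, 3^16 = 15
  3^26 = 3^16 * 3^8 * 3^2 = 15 * 42 * 9 mod 53
    15 * 42 = 630 = 47 mod 53
    47 * 9 = 423 = 52 mod 53
  3^26 = 52 mod 53
Result 52 = p - 1 = -1 mod 53: 3 is a quadratic non-residue mod 53. As a residue in [0, p-1] the value is 52.
3^26 mod 53 = 52

52


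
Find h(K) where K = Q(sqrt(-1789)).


K = Q(sqrt(-1789)). d mod 4 = 3, so D = disc(K) = 4d = -7156
h(K) equals the number of primitive reduced positive-definite forms (a, b, c) = a*x^2 + b*x*y + c*y^2 with b^2 - 4ac = D,
where reduced means |b| <= a <= c, with b >= 0 whenever |b| = a or a = c, and primitive means gcd(a, b, c) = 1.
Reduced forces 3a^2 <= |D| = 7156, so 1 <= a <= 48; b must have the parity of D, and c = (b^2 - D)/(4a) must be an integer >= a.
Enumerate a = 1..48, b in [-a, a]:
  a=1: (1, 0, 1789)  [1]
  a=2: (2, 2, 895)  [1]
  a=3..4: none
  a=5: (5, -2, 358), (5, 2, 358)  [2]
  a=6..9: none
  a=10: (10, -2, 179), (10, 2, 179)  [2]
  a=11: (11, -4, 163), (11, 4, 163)  [2]
  a=12..16: none
  a=17: (17, -16, 109), (17, 16, 109)  [2]
  a=18: none
  a=19: (19, -8, 95), (19, 8, 95)  [2]
  a=20..21: none
  a=22: (22, -18, 85), (22, 18, 85)  [2]
  a=23..24: none
  a=25: (25, -12, 73), (25, 12, 73)  [2]
  a=26..28: none
  a=29: (29, -6, 62), (29, 6, 62)  [2]
  a=30: none
  a=31: (31, -6, 58), (31, 6, 58)  [2]
  a=32..33: none
  a=34: (34, -18, 55), (34, 18, 55)  [2]
  a=35..37: none
  a=38: (38, -30, 53), (38, 30, 53)  [2]
  a=39..42: none
  a=43: (43, -38, 50), (43, 38, 50)  [2]
  a=44..48: none
Total reduced forms: 1 + 1 + 2 + 2 + 2 + 2 + 2 + 2 + 2 + 2 + 2 + 2 + 2 + 2 = 26
h = 26

26


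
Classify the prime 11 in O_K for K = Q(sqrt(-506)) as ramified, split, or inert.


K = Q(sqrt(-506)). Since d mod 4 = 2, disc(K) = -2024.
Check p | disc: -2024 mod 11 = 0.
p divides disc, so p ramifies: (p) = P^2 with e=2, f=1, g=1.
Therefore p is ramified.

ramified


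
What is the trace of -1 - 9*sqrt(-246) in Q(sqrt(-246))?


Tr(a + b*sqrt(d)) = (a + b*sqrt(d)) + (a - b*sqrt(d)) = 2a
= 2 * (-1)
= -2

-2


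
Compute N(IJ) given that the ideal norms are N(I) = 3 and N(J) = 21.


N(IJ) = N(I) * N(J)
= 3 * 21
= 63

63


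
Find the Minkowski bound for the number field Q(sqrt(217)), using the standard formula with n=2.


d = 217, d mod 4 = 1, so disc(K) = d = 217; |disc(K)| = 217
Real quadratic field, so n = 2, s = r2 = 0, r1 = 2
M = (n!/n^n) * (4/pi)^s * sqrt(|disc(K)|) = (2!/2^2) * (4/pi)^0 * sqrt(217)
= 0.5 * 1.000000 * 14.730920
= 7.3655

7.3655


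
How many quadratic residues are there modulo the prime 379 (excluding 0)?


For prime p, the number of non-zero quadratic residues is (p-1)/2.
= (379-1)/2
= 189

189


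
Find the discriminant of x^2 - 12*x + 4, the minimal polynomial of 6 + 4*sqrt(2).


The element 6 + 4*sqrt(2) has minimal polynomial:
x^2 - 12*x + 4
Discriminant = (-12)^2 - 4*(4)
= 144 - 16
= 128

128


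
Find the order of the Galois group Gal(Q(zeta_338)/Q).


|Gal(Q(zeta_338)/Q)| = phi(338)
= 156

156


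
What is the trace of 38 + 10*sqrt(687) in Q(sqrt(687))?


Tr(a + b*sqrt(d)) = (a + b*sqrt(d)) + (a - b*sqrt(d)) = 2a
= 2 * (38)
= 76

76


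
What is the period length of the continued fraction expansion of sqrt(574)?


Run the CF algorithm for sqrt(574).
a_0 = floor(sqrt(574)) = 23; set m_0=0, q_0=1.
Recurrence: m' = q*a - m,  q' = (d - m'^2)/q,  a' = floor((a_0 + m')/q').
  step 1: m=23, q=45, a=1
  step 2: m=22, q=2, a=22
  step 3: m=22, q=45, a=1
  step 4: m=23, q=1, a=46
a_4 = 2*a_0 = 46, so the period closes here.
sqrt(574) = [23; 1, 22, 1, 46]
Period length = 4

4


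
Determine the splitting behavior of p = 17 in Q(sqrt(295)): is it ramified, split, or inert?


K = Q(sqrt(295)). Since d mod 4 = 3, disc(K) = 1180.
Check p | disc: 1180 mod 17 = 7.
p does not divide disc. Compute Legendre symbol (d/p):
6^((17-1)/2) mod 17 = -1
(d/p) = -1, so p is inert: (p) stays prime with e=1, f=2, g=1.
Therefore p is inert.

inert


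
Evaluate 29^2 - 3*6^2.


x^2 - d*y^2
= 29^2 - 3*6^2
= 841 - 108
= 733

733
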